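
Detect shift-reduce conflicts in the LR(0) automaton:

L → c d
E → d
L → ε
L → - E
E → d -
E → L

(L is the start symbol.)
Augment with L' → L and build the canonical LR(0) collection (I0 = CLOSURE({[L' → . L]}), then GOTO on every symbol after a dot until no new states appear). It has 9 states:
  I0: { [L → . - E], [L → . c d], [L → .], [L' → . L] }  — shift, reduce
  I1: { [E → . L], [E → . d -], [E → . d], [L → - . E], [L → . - E], [L → . c d], [L → .] }  — shift, reduce
  I2: { [L' → L .] }  — accept
  I3: { [L → c . d] }  — shift
  I4: { [L → c d .] }  — reduce
  I5: { [L → - E .] }  — reduce
  I6: { [E → L .] }  — reduce
  I7: { [E → d . -], [E → d .] }  — shift, reduce
  I8: { [E → d - .] }  — reduce

I0 contains reduce item [L → .] and shift items [L → . - E], [L → . c d] — shift-reduce conflict.
I1 contains reduce item [L → .] and shift items [E → . d], [E → . d -], [L → . - E], [L → . c d] — shift-reduce conflict.
I7 contains reduce item [E → d .] and shift item [E → d . -] — shift-reduce conflict.

Answer: Yes — I0: [L → .] vs [L → . - E]; I1: [L → .] vs [E → . d]; I7: [E → d .] vs [E → d . -]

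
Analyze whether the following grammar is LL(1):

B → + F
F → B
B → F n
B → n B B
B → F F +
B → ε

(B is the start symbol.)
No. Predict set conflict for B: { '+' }

Relevant sets:
  FIRST(F) = { '+', 'n', ε }
  FOLLOW(B) = { $, '+', 'n' }

For B:
  PREDICT(B → '+' F) = { '+' }
  PREDICT(B → F n) = { '+', 'n' }
  PREDICT(B → n B B) = { 'n' }
  PREDICT(B → F F '+') = { '+', 'n' }
  PREDICT(B → ε) = { $, '+', 'n' }
F has a single production, so nothing to check there.

Conflict found: Predict set conflict for B: { '+' }
The grammar is NOT LL(1).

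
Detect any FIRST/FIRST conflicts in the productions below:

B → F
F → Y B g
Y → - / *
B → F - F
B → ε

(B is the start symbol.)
A FIRST/FIRST conflict occurs when two productions N → α and N → β for the same non-terminal have FIRST(α) ∩ FIRST(β) ≠ ∅ (with ε ∈ FIRST of a nullable right-hand side, so two nullable alternatives also conflict).

FIRST sets of the non-terminals at (or reachable through a nullable prefix from) the front of some alternative:
  FIRST(F) = { '-' }

Productions for B:
  B → F: FIRST = { '-' }
  B → F - F: FIRST = { '-' }
  B → ε: FIRST = { ε }
F, Y have only one production, so no FIRST/FIRST conflict is possible there.

Conflict for B: B → F and B → F - F
  Overlap: { '-' }

Answer: Yes. B → F / B → F '-' F on { '-' }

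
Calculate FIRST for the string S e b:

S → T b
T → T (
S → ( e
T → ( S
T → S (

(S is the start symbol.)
{ '(' }

FIRST sets of the non-terminals involved (from the grammar, by fixed-point iteration):
  FIRST(S) = { '(' }

To compute FIRST(S e b), process the symbols left to right:
Symbol S is a non-terminal. Add FIRST(S) \ {ε} = { '(' }
S is not nullable (ε ∉ FIRST(S)), so stop here.
FIRST(S e b) = { '(' }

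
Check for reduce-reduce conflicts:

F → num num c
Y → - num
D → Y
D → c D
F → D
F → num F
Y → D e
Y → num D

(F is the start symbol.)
Yes — I7: [F → D .] vs [Y → num D .]

Augment with F' → F and build the canonical LR(0) collection (I0 = CLOSURE({[F' → . F]}), then GOTO on every symbol after a dot until no new states appear). It has 16 states:
  I0: { [D → . Y], [D → . c D], [F → . D], [F → . num F], [F → . num num c], [F' → . F], [Y → . - num], [Y → . D e], [Y → . num D] }  — shift
  I1: { [Y → - . num] }  — shift
  I2: { [F → D .], [Y → D . e] }  — shift, reduce
  I3: { [F' → F .] }  — accept
  I4: { [D → Y .] }  — reduce
  I5: { [D → . Y], [D → . c D], [D → c . D], [Y → . - num], [Y → . D e], [Y → . num D] }  — shift
  I6: { [D → . Y], [D → . c D], [F → . D], [F → . num F], [F → . num num c], [F → num . F], [F → num . num c], [Y → . - num], [Y → . D e], [Y → . num D], [Y → num . D] }  — shift
  I7: { [F → D .], [Y → D . e], [Y → num D .] }  — shift, 2 reduces
  I8: { [F → num F .] }  — reduce
  I9: { [D → . Y], [D → . c D], [F → . D], [F → . num F], [F → . num num c], [F → num . F], [F → num . num c], [F → num num . c], [Y → . - num], [Y → . D e], [Y → . num D], [Y → num . D] }  — shift
  I10: { [D → . Y], [D → . c D], [D → c . D], [F → num num c .], [Y → . - num], [Y → . D e], [Y → . num D] }  — shift, reduce
  I11: { [D → c D .], [Y → D . e] }  — shift, reduce
  I12: { [D → . Y], [D → . c D], [Y → . - num], [Y → . D e], [Y → . num D], [Y → num . D] }  — shift
  I13: { [Y → D . e], [Y → num D .] }  — shift, reduce
  I14: { [Y → D e .] }  — reduce
  I15: { [Y → - num .] }  — reduce

I7 contains complete items [F → D .], [Y → num D .] — reduce-reduce conflict.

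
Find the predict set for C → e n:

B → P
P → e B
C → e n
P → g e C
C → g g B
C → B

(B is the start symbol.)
{ 'e' }

PREDICT(C → e n) = (FIRST(RHS) \ {ε}) ∪ (FOLLOW(C) if ε ∈ FIRST(RHS), i.e. RHS ⇒* ε)
FIRST(e n) = { 'e' }
ε ∉ FIRST(e n), so FOLLOW(C) is not added.
PREDICT(C → e n) = { 'e' }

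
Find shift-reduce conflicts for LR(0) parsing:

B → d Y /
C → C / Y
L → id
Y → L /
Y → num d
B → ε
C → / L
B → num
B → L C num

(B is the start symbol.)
Augment with B' → B and build the canonical LR(0) collection (I0 = CLOSURE({[B' → . B]}), then GOTO on every symbol after a dot until no new states appear). It has 18 states:
  I0: { [B → . L C num], [B → . d Y /], [B → . num], [B → .], [B' → . B], [L → . id] }  — shift, reduce
  I1: { [B' → B .] }  — accept
  I2: { [B → L . C num], [C → . / L], [C → . C / Y] }  — shift
  I3: { [B → d . Y /], [L → . id], [Y → . L /], [Y → . num d] }  — shift
  I4: { [L → id .] }  — reduce
  I5: { [B → num .] }  — reduce
  I6: { [Y → L . /] }  — shift
  I7: { [B → d Y . /] }  — shift
  I8: { [Y → num . d] }  — shift
  I9: { [Y → num d .] }  — reduce
  I10: { [B → d Y / .] }  — reduce
  I11: { [Y → L / .] }  — reduce
  I12: { [C → / . L], [L → . id] }  — shift
  I13: { [B → L C . num], [C → C . / Y] }  — shift
  I14: { [C → C / . Y], [L → . id], [Y → . L /], [Y → . num d] }  — shift
  I15: { [B → L C num .] }  — reduce
  I16: { [C → C / Y .] }  — reduce
  I17: { [C → / L .] }  — reduce

I0 contains reduce item [B → .] and shift items [B → . d Y /], [B → . num], [L → . id] — shift-reduce conflict.

Answer: Yes — I0: [B → .] vs [B → . d Y /]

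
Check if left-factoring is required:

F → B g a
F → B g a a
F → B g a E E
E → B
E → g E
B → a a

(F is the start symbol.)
Left-factoring is needed when two productions for the same non-terminal
share a common prefix on the right-hand side.

Productions for F:
  F → B g a
  F → B g a a
  F → B g a E E
Productions for E:
  E → B
  E → g E

Found common prefix 'B g a' in productions for F

Answer: Yes, F has productions with common prefix 'B g a'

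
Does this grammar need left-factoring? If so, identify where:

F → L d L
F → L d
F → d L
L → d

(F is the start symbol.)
Yes, F has productions with common prefix 'L d'

Left-factoring is needed when two productions for the same non-terminal
share a common prefix on the right-hand side.

Productions for F:
  F → L d L
  F → L d
  F → d L

Found common prefix 'L d' in productions for F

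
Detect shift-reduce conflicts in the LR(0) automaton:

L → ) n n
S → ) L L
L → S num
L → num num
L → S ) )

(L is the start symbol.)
Augment with L' → L and build the canonical LR(0) collection (I0 = CLOSURE({[L' → . L]}), then GOTO on every symbol after a dot until no new states appear). It has 13 states:
  I0: { [L → . ) n n], [L → . S ) )], [L → . S num], [L → . num num], [L' → . L], [S → . ) L L] }  — shift
  I1: { [L → ) . n n], [L → . ) n n], [L → . S ) )], [L → . S num], [L → . num num], [S → ) . L L], [S → . ) L L] }  — shift
  I2: { [L' → L .] }  — accept
  I3: { [L → S . ) )], [L → S . num] }  — shift
  I4: { [L → num . num] }  — shift
  I5: { [L → num num .] }  — reduce
  I6: { [L → S ) . )] }  — shift
  I7: { [L → S num .] }  — reduce
  I8: { [L → S ) ) .] }  — reduce
  I9: { [L → . ) n n], [L → . S ) )], [L → . S num], [L → . num num], [S → ) L . L], [S → . ) L L] }  — shift
  I10: { [L → ) n . n] }  — shift
  I11: { [L → ) n n .] }  — reduce
  I12: { [S → ) L L .] }  — reduce

No state contains both a complete item and a shift item.

Answer: No shift-reduce conflicts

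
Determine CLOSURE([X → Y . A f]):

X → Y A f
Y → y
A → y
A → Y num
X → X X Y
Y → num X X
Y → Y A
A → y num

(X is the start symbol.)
{ [A → . Y num], [A → . y num], [A → . y], [X → Y . A f], [Y → . Y A], [Y → . num X X], [Y → . y] }

Start with: [X → Y . A f]
  [X → Y . A f] has the dot before A: add [A → . y], [A → . Y num], [A → . y num]
  [A → . Y num] has the dot before Y: add [Y → . y], [Y → . num X X], [Y → . Y A]
No further items can be added.

CLOSURE = { [A → . Y num], [A → . y num], [A → . y], [X → Y . A f], [Y → . Y A], [Y → . num X X], [Y → . y] }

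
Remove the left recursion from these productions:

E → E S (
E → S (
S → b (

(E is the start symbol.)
E → S ( E'
E' → S ( E'
E' → ε
S → b (

E is directly left-recursive. The standard transformation for
  A → A α₁ | ... | A α_m | β₁ | ... | β_n
is
  A  → β₁ A' | ... | β_n A'
  A' → α₁ A' | ... | α_m A' | ε

E → S ( becomes E → S ( E'
E → E S ( becomes E' → S ( E'
Add E' → ε

Productions for other non-terminals are unchanged:
  S → b (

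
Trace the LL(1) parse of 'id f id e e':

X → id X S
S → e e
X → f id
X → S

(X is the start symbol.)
Stack is shown with the top on the left.

Stack     Input          Action
-------------------------------
X $       id f id e e $  output X → id X S
id X S $  id f id e e $  match 'id'
X S $     f id e e $     output X → f id
f id S $  f id e e $     match 'f'
id S $    id e e $       match 'id'
S $       e e $          output S → e e
e e $     e e $          match 'e'
e $       e $            match 'e'
$         $              accept

The string is accepted.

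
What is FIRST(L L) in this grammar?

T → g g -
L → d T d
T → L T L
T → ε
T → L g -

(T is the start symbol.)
{ 'd' }

FIRST sets of the non-terminals involved (from the grammar, by fixed-point iteration):
  FIRST(L) = { 'd' }

To compute FIRST(L L), process the symbols left to right:
Symbol L is a non-terminal. Add FIRST(L) \ {ε} = { 'd' }
L is not nullable (ε ∉ FIRST(L)), so stop here.
FIRST(L L) = { 'd' }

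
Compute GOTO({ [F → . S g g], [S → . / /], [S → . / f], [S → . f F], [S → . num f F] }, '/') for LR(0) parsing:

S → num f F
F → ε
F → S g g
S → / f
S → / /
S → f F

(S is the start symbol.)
GOTO(I, '/') = CLOSURE({ [A → αX.β] : [A → α.Xβ] ∈ I, X = '/' })

Items with dot before '/', with the dot advanced:
  [S → . / /] → [S → / . /]
  [S → . / f] → [S → / . f]
Closure adds nothing (no advanced item has the dot before a non-terminal).

GOTO = { [S → / . /], [S → / . f] }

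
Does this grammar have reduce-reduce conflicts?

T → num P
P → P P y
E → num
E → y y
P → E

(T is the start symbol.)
No reduce-reduce conflicts

A reduce-reduce conflict occurs when an LR(0) state has two complete items [A → α .] and [B → β .] — both call for a reduction, and with no lookahead the parser cannot choose between them.

Augment with T' → T and build the canonical LR(0) collection (I0 = CLOSURE({[T' → . T]}), then GOTO on every symbol after a dot until no new states appear). It has 10 states:
  I0: { [T → . num P], [T' → . T] }  — shift
  I1: { [T' → T .] }  — accept
  I2: { [E → . num], [E → . y y], [P → . E], [P → . P P y], [T → num . P] }  — shift
  I3: { [P → E .] }  — reduce
  I4: { [E → . num], [E → . y y], [P → . E], [P → . P P y], [P → P . P y], [T → num P .] }  — shift, reduce
  I5: { [E → num .] }  — reduce
  I6: { [E → y . y] }  — shift
  I7: { [E → y y .] }  — reduce
  I8: { [E → . num], [E → . y y], [P → . E], [P → . P P y], [P → P . P y], [P → P P . y] }  — shift
  I9: { [E → y . y], [P → P P y .] }  — shift, reduce

No state contains more than one complete item.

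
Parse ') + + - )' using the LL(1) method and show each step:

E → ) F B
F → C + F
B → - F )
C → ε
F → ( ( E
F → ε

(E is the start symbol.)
Stack is shown with the top on the left.

Stack      Input        Action
------------------------------
E $        ) + + - ) $  output E → ) F B
) F B $    ) + + - ) $  match ')'
F B $      + + - ) $    output F → C + F
C + F B $  + + - ) $    output C → ε
+ F B $    + + - ) $    match '+'
F B $      + - ) $      output F → C + F
C + F B $  + - ) $      output C → ε
+ F B $    + - ) $      match '+'
F B $      - ) $        output F → ε
B $        - ) $        output B → - F )
- F ) $    - ) $        match '-'
F ) $      ) $          output F → ε
) $        ) $          match ')'
$          $            accept

The string is accepted.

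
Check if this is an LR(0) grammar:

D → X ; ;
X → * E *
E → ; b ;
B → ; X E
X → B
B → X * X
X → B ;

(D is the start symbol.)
A grammar is LR(0) if no state in the canonical LR(0) collection has:
  - both a shift item (dot before a terminal) and a complete item (shift-reduce conflict), or
  - two or more complete items (reduce-reduce conflict; the accept item [D' → D .] counts as a complete item here).

Augment with D' → D and build the canonical LR(0) collection (I0 = CLOSURE({[D' → . D]}), then GOTO on every symbol after a dot until no new states appear). It has 18 states:
  I0: { [B → . ; X E], [B → . X * X], [D → . X ; ;], [D' → . D], [X → . * E *], [X → . B ;], [X → . B] }  — shift
  I1: { [E → . ; b ;], [X → * . E *] }  — shift
  I2: { [B → . ; X E], [B → . X * X], [B → ; . X E], [X → . * E *], [X → . B ;], [X → . B] }  — shift
  I3: { [X → B . ;], [X → B .] }  — shift, reduce
  I4: { [D' → D .] }  — accept
  I5: { [B → X . * X], [D → X . ; ;] }  — shift
  I6: { [B → . ; X E], [B → . X * X], [B → X * . X], [X → . * E *], [X → . B ;], [X → . B] }  — shift
  I7: { [D → X ; . ;] }  — shift
  I8: { [D → X ; ; .] }  — reduce
  I9: { [B → X * X .], [B → X . * X] }  — shift, reduce
  I10: { [X → B ; .] }  — reduce
  I11: { [B → ; X . E], [B → X . * X], [E → . ; b ;] }  — shift
  I12: { [E → ; . b ;] }  — shift
  I13: { [B → ; X E .] }  — reduce
  I14: { [E → ; b . ;] }  — shift
  I15: { [E → ; b ; .] }  — reduce
  I16: { [X → * E . *] }  — shift
  I17: { [X → * E * .] }  — reduce

Conflict in state I3:
  Shift-reduce conflict between [X → B .] and [X → B . ;]
So the grammar is NOT LR(0).

Answer: No. Shift-reduce conflict between [X → B .] and [X → B . ;]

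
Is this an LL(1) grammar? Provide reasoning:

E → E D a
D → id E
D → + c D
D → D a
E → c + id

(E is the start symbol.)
A grammar is LL(1) if for each non-terminal N with multiple productions, the predict sets of those productions are pairwise disjoint, where PREDICT(N → α) = (FIRST(α) \ {ε}) ∪ (FOLLOW(N) if α ⇒* ε).

Relevant sets:
  FIRST(E) = { 'c' }
  FIRST(D) = { '+', 'id' }

For E:
  PREDICT(E → E D a) = { 'c' }
  PREDICT(E → c '+' id) = { 'c' }
For D:
  PREDICT(D → id E) = { 'id' }
  PREDICT(D → '+' c D) = { '+' }
  PREDICT(D → D a) = { '+', 'id' }

Conflict found: Predict set conflict for E: { 'c' }
The grammar is NOT LL(1).

Answer: No. Predict set conflict for E: { 'c' }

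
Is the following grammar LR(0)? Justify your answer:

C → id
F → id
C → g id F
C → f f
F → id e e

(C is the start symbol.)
No. Shift-reduce conflict between [F → id .] and [F → id . e e]

A grammar is LR(0) if no state in the canonical LR(0) collection has:
  - both a shift item (dot before a terminal) and a complete item (shift-reduce conflict), or
  - two or more complete items (reduce-reduce conflict; the accept item [C' → C .] counts as a complete item here).

Augment with C' → C and build the canonical LR(0) collection (I0 = CLOSURE({[C' → . C]}), then GOTO on every symbol after a dot until no new states appear). It has 11 states:
  I0: { [C → . f f], [C → . g id F], [C → . id], [C' → . C] }  — shift
  I1: { [C' → C .] }  — accept
  I2: { [C → f . f] }  — shift
  I3: { [C → g . id F] }  — shift
  I4: { [C → id .] }  — reduce
  I5: { [C → g id . F], [F → . id e e], [F → . id] }  — shift
  I6: { [C → g id F .] }  — reduce
  I7: { [F → id . e e], [F → id .] }  — shift, reduce
  I8: { [F → id e . e] }  — shift
  I9: { [F → id e e .] }  — reduce
  I10: { [C → f f .] }  — reduce

Conflict in state I7:
  Shift-reduce conflict between [F → id .] and [F → id . e e]
So the grammar is NOT LR(0).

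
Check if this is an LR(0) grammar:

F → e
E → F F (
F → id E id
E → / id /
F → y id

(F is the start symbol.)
Yes, the grammar is LR(0)

Augment with F' → F and build the canonical LR(0) collection (I0 = CLOSURE({[F' → . F]}), then GOTO on every symbol after a dot until no new states appear). It has 14 states:
  I0: { [F → . e], [F → . id E id], [F → . y id], [F' → . F] }  — shift
  I1: { [F' → F .] }  — accept
  I2: { [F → e .] }  — reduce
  I3: { [E → . / id /], [E → . F F (], [F → . e], [F → . id E id], [F → . y id], [F → id . E id] }  — shift
  I4: { [F → y . id] }  — shift
  I5: { [F → y id .] }  — reduce
  I6: { [E → / . id /] }  — shift
  I7: { [F → id E . id] }  — shift
  I8: { [E → F . F (], [F → . e], [F → . id E id], [F → . y id] }  — shift
  I9: { [E → F F . (] }  — shift
  I10: { [E → F F ( .] }  — reduce
  I11: { [F → id E id .] }  — reduce
  I12: { [E → / id . /] }  — shift
  I13: { [E → / id / .] }  — reduce

Every state is either a pure shift/goto state or contains exactly one complete item and nothing to shift — no conflicts. The grammar is LR(0).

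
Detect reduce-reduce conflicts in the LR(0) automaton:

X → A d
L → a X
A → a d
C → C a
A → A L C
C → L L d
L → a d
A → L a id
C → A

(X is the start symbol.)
Yes — I6: [A → a d .] vs [L → a d .]

A reduce-reduce conflict occurs when an LR(0) state has two complete items [A → α .] and [B → β .] — both call for a reduction, and with no lookahead the parser cannot choose between them.

Augment with X' → X and build the canonical LR(0) collection (I0 = CLOSURE({[X' → . X]}), then GOTO on every symbol after a dot until no new states appear). It has 20 states:
  I0: { [A → . A L C], [A → . L a id], [A → . a d], [L → . a X], [L → . a d], [X → . A d], [X' → . X] }  — shift
  I1: { [A → A . L C], [L → . a X], [L → . a d], [X → A . d] }  — shift
  I2: { [A → L . a id] }  — shift
  I3: { [X' → X .] }  — accept
  I4: { [A → . A L C], [A → . L a id], [A → . a d], [A → a . d], [L → . a X], [L → . a d], [L → a . X], [L → a . d], [X → . A d] }  — shift
  I5: { [L → a X .] }  — reduce
  I6: { [A → a d .], [L → a d .] }  — 2 reduces
  I7: { [A → L a . id] }  — shift
  I8: { [A → L a id .] }  — reduce
  I9: { [A → . A L C], [A → . L a id], [A → . a d], [A → A L . C], [C → . A], [C → . C a], [C → . L L d], [L → . a X], [L → . a d] }  — shift
  I10: { [A → . A L C], [A → . L a id], [A → . a d], [L → . a X], [L → . a d], [L → a . X], [L → a . d], [X → . A d] }  — shift
  I11: { [X → A d .] }  — reduce
  I12: { [L → a d .] }  — reduce
  I13: { [A → A . L C], [C → A .], [L → . a X], [L → . a d] }  — shift, reduce
  I14: { [A → A L C .], [C → C . a] }  — shift, reduce
  I15: { [A → L . a id], [C → L . L d], [L → . a X], [L → . a d] }  — shift
  I16: { [C → L L . d] }  — shift
  I17: { [A → . A L C], [A → . L a id], [A → . a d], [A → L a . id], [L → . a X], [L → . a d], [L → a . X], [L → a . d], [X → . A d] }  — shift
  I18: { [C → L L d .] }  — reduce
  I19: { [C → C a .] }  — reduce

I6 contains complete items [A → a d .], [L → a d .] — reduce-reduce conflict.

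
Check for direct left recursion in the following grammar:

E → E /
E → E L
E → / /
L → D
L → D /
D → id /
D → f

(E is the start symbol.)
Yes, E is left-recursive

Direct left recursion occurs when N → N α for some non-terminal N (the right-hand side begins with the left-hand side itself).

E → E /: LEFT RECURSIVE (starts with E)
E → E L: LEFT RECURSIVE (starts with E)
E → / /: starts with '/'
L → D: starts with D
L → D /: starts with D
D → id /: starts with id
D → f: starts with f

The grammar has direct left recursion on: E.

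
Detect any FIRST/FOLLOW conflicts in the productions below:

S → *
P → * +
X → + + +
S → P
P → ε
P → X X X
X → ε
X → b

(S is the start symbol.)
Yes. X → '+' '+' '+' with FOLLOW(X) on { '+' }; X → b with FOLLOW(X) on { 'b' }

Nullable non-terminals: P, S, X.
FIRST sets used below: FIRST(X) = { '+', 'b', ε }, FIRST(P) = { '*', '+', 'b', ε }

P: nullable alternative(s) P → ε, P → X X X; FOLLOW(P) = { $ }
  P → * +: FIRST \ {ε} = { '*' } — disjoint from FOLLOW(P)
  P → ε: FIRST \ {ε} = { } — disjoint from FOLLOW(P)
  P → X X X: FIRST \ {ε} = { '+', 'b' } — disjoint from FOLLOW(P)

S: nullable alternative(s) S → P; FOLLOW(S) = { $ }
  S → *: FIRST \ {ε} = { '*' } — disjoint from FOLLOW(S)
  S → P: FIRST \ {ε} = { '*', '+', 'b' } — this is the only nullable alternative, skip

X: nullable alternative(s) X → ε; FOLLOW(X) = { $, '+', 'b' }
  X → + + +: FIRST \ {ε} = { '+' } — overlaps FOLLOW(X) on { '+' }: CONFLICT
  X → ε: FIRST \ {ε} = { } — this is the only nullable alternative, skip
  X → b: FIRST \ {ε} = { 'b' } — overlaps FOLLOW(X) on { 'b' }: CONFLICT

So the grammar has 2 FIRST/FOLLOW conflicts (marked CONFLICT above).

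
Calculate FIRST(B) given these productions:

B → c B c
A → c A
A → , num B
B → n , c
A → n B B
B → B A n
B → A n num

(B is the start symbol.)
{ ',', 'c', 'n' }

FIRST sets of the other non-terminals involved (by the same procedure, iterated to a fixed point):
  FIRST(A) = { ',', 'c', 'n' }

From B → c B c:
  - c is a terminal: add 'c' and stop
From B → n , c:
  - n is a terminal: add 'n' and stop
From B → B A n:
  - B is the symbol being defined: contributes nothing new
    B is not nullable, so stop
From B → A n num:
  - A is a non-terminal: add FIRST(A) \ {ε} = { ',', 'c', 'n' }
    A is not nullable, so stop

Collecting: FIRST(B) = { ',', 'c', 'n' }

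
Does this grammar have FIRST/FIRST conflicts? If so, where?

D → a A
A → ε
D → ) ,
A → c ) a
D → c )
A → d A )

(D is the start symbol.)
No FIRST/FIRST conflicts.

A FIRST/FIRST conflict occurs when two productions N → α and N → β for the same non-terminal have FIRST(α) ∩ FIRST(β) ≠ ∅ (with ε ∈ FIRST of a nullable right-hand side, so two nullable alternatives also conflict).

Productions for D:
  D → a A: FIRST = { 'a' }
  D → ) ,: FIRST = { ')' }
  D → c ): FIRST = { 'c' }
Productions for A:
  A → ε: FIRST = { ε }
  A → c ) a: FIRST = { 'c' }
  A → d A ): FIRST = { 'd' }

All alternatives of each non-terminal have pairwise disjoint FIRST sets.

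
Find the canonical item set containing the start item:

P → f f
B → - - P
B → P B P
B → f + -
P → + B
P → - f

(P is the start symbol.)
First, augment the grammar with P' → P
I₀ = CLOSURE({ [P' → . P] }):
  [P' → . P] has the dot before P: add [P → . f f], [P → . + B], [P → . - f]
No further items can be added.

I₀ = { [P → . + B], [P → . - f], [P → . f f], [P' → . P] }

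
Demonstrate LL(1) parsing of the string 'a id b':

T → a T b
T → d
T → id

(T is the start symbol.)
Stack is shown with the top on the left.

Stack    Input     Action
-------------------------
T $      a id b $  output T → a T b
a T b $  a id b $  match 'a'
T b $    id b $    output T → id
id b $   id b $    match 'id'
b $      b $       match 'b'
$        $         accept

The string is accepted.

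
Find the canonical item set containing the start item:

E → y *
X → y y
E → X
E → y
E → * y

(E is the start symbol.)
First, augment the grammar with E' → E
I₀ = CLOSURE({ [E' → . E] }):
  [E' → . E] has the dot before E: add [E → . y *], [E → . X], [E → . y], [E → . * y]
  [E → . X] has the dot before X: add [X → . y y]
No further items can be added.

I₀ = { [E → . * y], [E → . X], [E → . y *], [E → . y], [E' → . E], [X → . y y] }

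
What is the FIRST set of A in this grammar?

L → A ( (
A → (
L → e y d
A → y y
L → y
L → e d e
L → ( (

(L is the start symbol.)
From A → (:
  - '(' is a terminal: add '(' and stop
From A → y y:
  - y is a terminal: add 'y' and stop

Collecting: FIRST(A) = { '(', 'y' }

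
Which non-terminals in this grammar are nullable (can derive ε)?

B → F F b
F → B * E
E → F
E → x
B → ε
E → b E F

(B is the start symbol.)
{ 'B' }

A non-terminal is nullable if it can derive ε (the empty string): either it has an ε-production, or it has a production whose right-hand side consists entirely of nullable non-terminals.

ε-productions: B → ε
So B is immediately nullable.
No further non-terminal can be added: every production for the remaining non-terminals contains a terminal or a non-nullable non-terminal.
Nullable = { 'B' }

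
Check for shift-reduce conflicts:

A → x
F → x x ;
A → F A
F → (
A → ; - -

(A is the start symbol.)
A shift-reduce conflict occurs when an LR(0) state has both:
  - a complete (reduce) item [A → α .] (dot at the end), and
  - a shift item [B → β . c γ] (dot before a terminal).

Augment with A' → A and build the canonical LR(0) collection (I0 = CLOSURE({[A' → . A]}), then GOTO on every symbol after a dot until no new states appear). It has 11 states:
  I0: { [A → . ; - -], [A → . F A], [A → . x], [A' → . A], [F → . (], [F → . x x ;] }  — shift
  I1: { [F → ( .] }  — reduce
  I2: { [A → ; . - -] }  — shift
  I3: { [A' → A .] }  — accept
  I4: { [A → . ; - -], [A → . F A], [A → . x], [A → F . A], [F → . (], [F → . x x ;] }  — shift
  I5: { [A → x .], [F → x . x ;] }  — shift, reduce
  I6: { [F → x x . ;] }  — shift
  I7: { [F → x x ; .] }  — reduce
  I8: { [A → F A .] }  — reduce
  I9: { [A → ; - . -] }  — shift
  I10: { [A → ; - - .] }  — reduce

I5 contains reduce item [A → x .] and shift item [F → x . x ;] — shift-reduce conflict.

Answer: Yes — I5: [A → x .] vs [F → x . x ;]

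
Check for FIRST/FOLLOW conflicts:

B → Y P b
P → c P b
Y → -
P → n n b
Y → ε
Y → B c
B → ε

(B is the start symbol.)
Yes. B → Y P b with FOLLOW(B) on { 'c' }; Y → B c with FOLLOW(Y) on { 'c', 'n' }

Nullable non-terminals: B, Y.
FIRST sets used below: FIRST(Y) = { '-', 'c', 'n', ε }, FIRST(P) = { 'c', 'n' }, FIRST(B) = { '-', 'c', 'n', ε }

B: nullable alternative(s) B → ε; FOLLOW(B) = { $, 'c' }
  B → Y P b: FIRST \ {ε} = { '-', 'c', 'n' } — overlaps FOLLOW(B) on { 'c' }: CONFLICT
  B → ε: FIRST \ {ε} = { } — this is the only nullable alternative, skip

Y: nullable alternative(s) Y → ε; FOLLOW(Y) = { 'c', 'n' }
  Y → -: FIRST \ {ε} = { '-' } — disjoint from FOLLOW(Y)
  Y → ε: FIRST \ {ε} = { } — this is the only nullable alternative, skip
  Y → B c: FIRST \ {ε} = { '-', 'c', 'n' } — overlaps FOLLOW(Y) on { 'c', 'n' }: CONFLICT

P has no nullable alternative, so no FIRST/FOLLOW check is needed there.

So the grammar has 2 FIRST/FOLLOW conflicts (marked CONFLICT above).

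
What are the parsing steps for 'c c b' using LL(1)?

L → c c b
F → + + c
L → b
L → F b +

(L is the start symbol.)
LL(1) parsing maintains a stack (initially the start symbol over $) and the input. At each step: if the stack top is a terminal, match it against the current input token; if it is a non-terminal N, replace it with the RHS of M[N, lookahead] (the unique production whose predict set contains the lookahead).

Stack is shown with the top on the left.

Stack    Input    Action
------------------------
L $      c c b $  output L → c c b
c c b $  c c b $  match 'c'
c b $    c b $    match 'c'
b $      b $      match 'b'
$        $        accept

The string is accepted.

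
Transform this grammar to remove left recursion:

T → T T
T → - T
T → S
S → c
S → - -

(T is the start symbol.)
T → - T T'
T → S T'
T' → T T'
T' → ε
S → c
S → - -

T is directly left-recursive. The standard transformation for
  A → A α₁ | ... | A α_m | β₁ | ... | β_n
is
  A  → β₁ A' | ... | β_n A'
  A' → α₁ A' | ... | α_m A' | ε

T → - T becomes T → - T T'
T → S becomes T → S T'
T → T T becomes T' → T T'
Add T' → ε

Productions for other non-terminals are unchanged:
  S → c
  S → - -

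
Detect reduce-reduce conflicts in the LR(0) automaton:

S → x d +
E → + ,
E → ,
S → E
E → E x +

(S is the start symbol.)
No reduce-reduce conflicts

A reduce-reduce conflict occurs when an LR(0) state has two complete items [A → α .] and [B → β .] — both call for a reduction, and with no lookahead the parser cannot choose between them.

Augment with S' → S and build the canonical LR(0) collection (I0 = CLOSURE({[S' → . S]}), then GOTO on every symbol after a dot until no new states appear). It has 11 states:
  I0: { [E → . + ,], [E → . ,], [E → . E x +], [S → . E], [S → . x d +], [S' → . S] }  — shift
  I1: { [E → + . ,] }  — shift
  I2: { [E → , .] }  — reduce
  I3: { [E → E . x +], [S → E .] }  — shift, reduce
  I4: { [S' → S .] }  — accept
  I5: { [S → x . d +] }  — shift
  I6: { [S → x d . +] }  — shift
  I7: { [S → x d + .] }  — reduce
  I8: { [E → E x . +] }  — shift
  I9: { [E → E x + .] }  — reduce
  I10: { [E → + , .] }  — reduce

No state contains more than one complete item.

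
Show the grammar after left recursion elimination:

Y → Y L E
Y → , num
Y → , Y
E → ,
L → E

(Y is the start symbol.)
Y is directly left-recursive. The standard transformation for
  A → A α₁ | ... | A α_m | β₁ | ... | β_n
is
  A  → β₁ A' | ... | β_n A'
  A' → α₁ A' | ... | α_m A' | ε

Y → , num becomes Y → , num Y'
Y → , Y becomes Y → , Y Y'
Y → Y L E becomes Y' → L E Y'
Add Y' → ε

Productions for other non-terminals are unchanged:
  E → ,
  L → E

Resulting grammar:
Y → , num Y'
Y → , Y Y'
Y' → L E Y'
Y' → ε
E → ,
L → E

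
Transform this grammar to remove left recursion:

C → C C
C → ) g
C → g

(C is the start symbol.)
C is directly left-recursive. The standard transformation for
  A → A α₁ | ... | A α_m | β₁ | ... | β_n
is
  A  → β₁ A' | ... | β_n A'
  A' → α₁ A' | ... | α_m A' | ε

C → ) g becomes C → ) g C'
C → g becomes C → g C'
C → C C becomes C' → C C'
Add C' → ε

Resulting grammar:
C → ) g C'
C → g C'
C' → C C'
C' → ε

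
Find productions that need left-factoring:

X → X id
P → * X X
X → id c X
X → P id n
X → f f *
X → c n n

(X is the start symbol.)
Left-factoring is needed when two productions for the same non-terminal
share a common prefix on the right-hand side.

Productions for X:
  X → X id
  X → id c X
  X → P id n
  X → f f *
  X → c n n

No common prefixes found.

Answer: No, left-factoring is not needed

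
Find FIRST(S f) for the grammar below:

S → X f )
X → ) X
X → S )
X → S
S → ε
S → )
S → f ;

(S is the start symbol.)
{ ')', 'f' }

FIRST sets of the non-terminals involved (from the grammar, by fixed-point iteration):
  FIRST(S) = { ')', 'f', ε }

To compute FIRST(S f), process the symbols left to right:
Symbol S is a non-terminal. Add FIRST(S) \ {ε} = { ')', 'f' }
S is nullable (ε ∈ FIRST(S)), continue to the next symbol.
Symbol f is a terminal. Add 'f' and stop.
FIRST(S f) = { ')', 'f' }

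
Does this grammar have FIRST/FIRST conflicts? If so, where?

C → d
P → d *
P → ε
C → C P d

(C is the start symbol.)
Yes. C → d / C → C P d on { 'd' }

A FIRST/FIRST conflict occurs when two productions N → α and N → β for the same non-terminal have FIRST(α) ∩ FIRST(β) ≠ ∅ (with ε ∈ FIRST of a nullable right-hand side, so two nullable alternatives also conflict).

FIRST sets of the non-terminals at (or reachable through a nullable prefix from) the front of some alternative:
  FIRST(C) = { 'd' }

Productions for C:
  C → d: FIRST = { 'd' }
  C → C P d: FIRST = { 'd' }
Productions for P:
  P → d *: FIRST = { 'd' }
  P → ε: FIRST = { ε }

Conflict for C: C → d and C → C P d
  Overlap: { 'd' }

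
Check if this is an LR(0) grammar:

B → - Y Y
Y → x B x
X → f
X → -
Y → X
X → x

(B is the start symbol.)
A grammar is LR(0) if no state in the canonical LR(0) collection has:
  - both a shift item (dot before a terminal) and a complete item (shift-reduce conflict), or
  - two or more complete items (reduce-reduce conflict; the accept item [B' → B .] counts as a complete item here).

Augment with B' → B and build the canonical LR(0) collection (I0 = CLOSURE({[B' → . B]}), then GOTO on every symbol after a dot until no new states appear). It has 11 states:
  I0: { [B → . - Y Y], [B' → . B] }  — shift
  I1: { [B → - . Y Y], [X → . -], [X → . f], [X → . x], [Y → . X], [Y → . x B x] }  — shift
  I2: { [B' → B .] }  — accept
  I3: { [X → - .] }  — reduce
  I4: { [Y → X .] }  — reduce
  I5: { [B → - Y . Y], [X → . -], [X → . f], [X → . x], [Y → . X], [Y → . x B x] }  — shift
  I6: { [X → f .] }  — reduce
  I7: { [B → . - Y Y], [X → x .], [Y → x . B x] }  — shift, reduce
  I8: { [Y → x B . x] }  — shift
  I9: { [Y → x B x .] }  — reduce
  I10: { [B → - Y Y .] }  — reduce

Conflict in state I7:
  Shift-reduce conflict between [X → x .] and [B → . - Y Y]
So the grammar is NOT LR(0).

Answer: No. Shift-reduce conflict between [X → x .] and [B → . - Y Y]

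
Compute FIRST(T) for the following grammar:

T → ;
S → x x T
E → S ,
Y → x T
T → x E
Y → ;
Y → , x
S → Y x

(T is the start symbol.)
To compute FIRST(T), examine every production with T on the left-hand side, reading each right-hand side left to right until a non-nullable symbol is reached.

From T → ;:
  - ';' is a terminal: add ';' and stop
From T → x E:
  - x is a terminal: add 'x' and stop

Collecting: FIRST(T) = { ';', 'x' }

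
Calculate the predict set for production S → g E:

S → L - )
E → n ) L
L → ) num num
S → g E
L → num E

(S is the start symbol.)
PREDICT(S → g E) = (FIRST(RHS) \ {ε}) ∪ (FOLLOW(S) if ε ∈ FIRST(RHS), i.e. RHS ⇒* ε)
FIRST(g E) = { 'g' }
ε ∉ FIRST(g E), so FOLLOW(S) is not added.
PREDICT(S → g E) = { 'g' }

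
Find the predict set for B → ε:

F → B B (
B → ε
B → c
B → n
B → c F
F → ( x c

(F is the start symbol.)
{ '(', 'c', 'n' }

PREDICT(B → ε) = (FIRST(RHS) \ {ε}) ∪ (FOLLOW(B) if ε ∈ FIRST(RHS), i.e. RHS ⇒* ε)
The right-hand side is ε (FIRST(ε) = { ε }), so the predict set is FOLLOW(B) = { '(', 'c', 'n' }
PREDICT(B → ε) = { '(', 'c', 'n' }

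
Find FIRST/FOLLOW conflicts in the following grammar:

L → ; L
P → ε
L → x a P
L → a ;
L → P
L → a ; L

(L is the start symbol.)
A FIRST/FOLLOW conflict occurs when a non-terminal N has a nullable alternative N → β (β ⇒* ε) and another alternative N → α with FIRST(α) ∩ FOLLOW(N) ≠ ∅: on such a lookahead the parser cannot decide between expanding α and letting N vanish via β.

Nullable non-terminals: L, P.
FIRST sets used below: FIRST(P) = { ε }

L: nullable alternative(s) L → P; FOLLOW(L) = { $ }
  L → ; L: FIRST \ {ε} = { ';' } — disjoint from FOLLOW(L)
  L → x a P: FIRST \ {ε} = { 'x' } — disjoint from FOLLOW(L)
  L → a ;: FIRST \ {ε} = { 'a' } — disjoint from FOLLOW(L)
  L → P: FIRST \ {ε} = { } — this is the only nullable alternative, skip
  L → a ; L: FIRST \ {ε} = { 'a' } — disjoint from FOLLOW(L)
P has a nullable alternative but only one production, so nothing to check.

No FIRST/FOLLOW conflicts found.

Answer: No FIRST/FOLLOW conflicts.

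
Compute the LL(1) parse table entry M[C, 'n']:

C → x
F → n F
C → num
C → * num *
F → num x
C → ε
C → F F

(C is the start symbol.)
C → F F

To find M[C, 'n'], we find productions for C where 'n' is in the predict set (PREDICT(N → α) = (FIRST(α) \ {ε}) ∪ (FOLLOW(N) if α ⇒* ε)).

Relevant sets:
  FIRST(F) = { 'n', 'num' }
  FOLLOW(C) = { $ }

C → x: PREDICT = { 'x' }
C → num: PREDICT = { 'num' }
C → * num *: PREDICT = { '*' }
C → ε: PREDICT = { $ }
C → F F: PREDICT = { 'n', 'num' }
  'n' is in predict set, so this production goes in M[C, 'n']

M[C, 'n'] = C → F F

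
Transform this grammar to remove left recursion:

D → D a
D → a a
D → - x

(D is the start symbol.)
D is directly left-recursive. The standard transformation for
  A → A α₁ | ... | A α_m | β₁ | ... | β_n
is
  A  → β₁ A' | ... | β_n A'
  A' → α₁ A' | ... | α_m A' | ε

D → a a becomes D → a a D'
D → - x becomes D → - x D'
D → D a becomes D' → a D'
Add D' → ε

Resulting grammar:
D → a a D'
D → - x D'
D' → a D'
D' → ε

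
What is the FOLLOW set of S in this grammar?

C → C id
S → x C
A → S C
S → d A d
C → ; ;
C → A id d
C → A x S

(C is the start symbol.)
{ $, ';', 'd', 'id', 'x' }

To compute FOLLOW(S), find every occurrence of S on a right-hand side N → α S β: add FIRST(β) \ {ε}, and if β is empty or nullable also add FOLLOW(N). Iterate to a fixed point.

In A → S C: S is followed by C, add FIRST(C) \ {ε} = { ';', 'd', 'x' }
In C → A x S: S is at the end, add FOLLOW(C)

The FOLLOW sets referred to above (computed the same way, to a fixed point):
  FOLLOW(C) = { $, ';', 'd', 'id', 'x' }

Taking the union: FOLLOW(S) = { $, ';', 'd', 'id', 'x' }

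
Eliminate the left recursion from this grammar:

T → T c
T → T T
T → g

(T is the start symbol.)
T → g T'
T' → c T'
T' → T T'
T' → ε

T is directly left-recursive. The standard transformation for
  A → A α₁ | ... | A α_m | β₁ | ... | β_n
is
  A  → β₁ A' | ... | β_n A'
  A' → α₁ A' | ... | α_m A' | ε

T → g becomes T → g T'
T → T c becomes T' → c T'
T → T T becomes T' → T T'
Add T' → ε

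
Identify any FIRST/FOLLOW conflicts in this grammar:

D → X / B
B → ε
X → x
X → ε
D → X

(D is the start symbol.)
No FIRST/FOLLOW conflicts.

Nullable non-terminals: B, D, X.
FIRST sets used below: FIRST(X) = { 'x', ε }
B has a nullable alternative but only one production, so nothing to check.

D: nullable alternative(s) D → X; FOLLOW(D) = { $ }
  D → X / B: FIRST \ {ε} = { '/', 'x' } — disjoint from FOLLOW(D)
  D → X: FIRST \ {ε} = { 'x' } — this is the only nullable alternative, skip

X: nullable alternative(s) X → ε; FOLLOW(X) = { $, '/' }
  X → x: FIRST \ {ε} = { 'x' } — disjoint from FOLLOW(X)
  X → ε: FIRST \ {ε} = { } — this is the only nullable alternative, skip

No FIRST/FOLLOW conflicts found.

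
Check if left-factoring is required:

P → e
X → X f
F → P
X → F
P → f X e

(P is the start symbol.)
Left-factoring is needed when two productions for the same non-terminal
share a common prefix on the right-hand side.

Productions for P:
  P → e
  P → f X e
Productions for X:
  X → X f
  X → F

No common prefixes found.

Answer: No, left-factoring is not needed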